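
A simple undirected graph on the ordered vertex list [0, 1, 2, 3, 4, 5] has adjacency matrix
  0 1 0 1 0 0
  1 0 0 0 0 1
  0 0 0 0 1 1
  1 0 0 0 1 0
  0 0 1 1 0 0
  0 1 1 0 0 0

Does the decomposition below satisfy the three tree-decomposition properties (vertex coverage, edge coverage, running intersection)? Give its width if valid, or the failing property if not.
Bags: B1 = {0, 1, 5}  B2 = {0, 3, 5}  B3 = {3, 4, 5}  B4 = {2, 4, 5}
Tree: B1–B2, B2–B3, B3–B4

Vertex coverage: the bags together contain {0, 1, 2, 3, 4, 5}, the full vertex set. Edge coverage: each edge of G has both endpoints in at least one bag. Running intersection: for every vertex, the bags containing it form a connected subtree. All three properties hold, so this is a valid tree decomposition of width max|bag| − 1 = 2, and hence tw(G) ≤ 2.

Yes; width 2.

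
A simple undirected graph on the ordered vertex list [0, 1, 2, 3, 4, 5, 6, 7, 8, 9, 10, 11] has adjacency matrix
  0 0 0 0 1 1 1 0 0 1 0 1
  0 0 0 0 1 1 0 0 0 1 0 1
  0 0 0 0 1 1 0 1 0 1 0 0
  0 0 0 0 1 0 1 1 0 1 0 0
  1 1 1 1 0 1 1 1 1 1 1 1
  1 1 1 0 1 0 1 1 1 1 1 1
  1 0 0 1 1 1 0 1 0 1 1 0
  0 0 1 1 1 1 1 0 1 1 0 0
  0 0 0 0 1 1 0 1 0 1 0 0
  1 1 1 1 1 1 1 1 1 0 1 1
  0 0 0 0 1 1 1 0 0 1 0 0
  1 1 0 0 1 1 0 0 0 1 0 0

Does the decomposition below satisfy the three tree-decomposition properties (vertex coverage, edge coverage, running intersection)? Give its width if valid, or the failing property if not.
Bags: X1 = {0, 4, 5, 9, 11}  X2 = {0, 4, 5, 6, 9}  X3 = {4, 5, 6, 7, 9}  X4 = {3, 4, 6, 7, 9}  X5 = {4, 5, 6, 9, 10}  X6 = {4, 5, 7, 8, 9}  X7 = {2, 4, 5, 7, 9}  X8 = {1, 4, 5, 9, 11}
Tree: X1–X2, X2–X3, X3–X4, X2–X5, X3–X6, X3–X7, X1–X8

Every vertex of G appears in some bag (union = {0, 1, 2, 3, 4, 5, 6, 7, 8, 9, 10, 11}); every edge is covered by a bag; and for each vertex v the set of bags containing v is connected in the bag tree. The decomposition is therefore valid. The largest bag has 5 vertices, so the width is 4.

Yes; width 4.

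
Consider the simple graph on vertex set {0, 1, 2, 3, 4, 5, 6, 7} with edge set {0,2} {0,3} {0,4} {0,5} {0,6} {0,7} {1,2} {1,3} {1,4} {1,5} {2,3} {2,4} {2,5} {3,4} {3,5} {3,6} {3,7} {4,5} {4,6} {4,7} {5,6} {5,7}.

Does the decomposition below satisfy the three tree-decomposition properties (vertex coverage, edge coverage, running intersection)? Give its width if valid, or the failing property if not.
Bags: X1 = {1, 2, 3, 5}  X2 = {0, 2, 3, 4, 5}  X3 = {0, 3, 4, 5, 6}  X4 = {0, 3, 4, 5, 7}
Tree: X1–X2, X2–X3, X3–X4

A tree decomposition must satisfy three properties: every vertex lies in some bag; for every edge, both endpoints lie together in some bag; and for every vertex, the bags containing it form a connected subtree. Here edge (4,1) lies in no bag, so the decomposition is invalid.

No — edge (4,1) lies in no bag.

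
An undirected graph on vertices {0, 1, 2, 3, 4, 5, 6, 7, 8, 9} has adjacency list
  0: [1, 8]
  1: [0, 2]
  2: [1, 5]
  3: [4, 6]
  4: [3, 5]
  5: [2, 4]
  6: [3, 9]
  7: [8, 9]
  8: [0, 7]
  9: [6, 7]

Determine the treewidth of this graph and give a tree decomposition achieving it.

Treewidth 2.
Bags: B1 = {3, 6, 9}  B2 = {3, 7, 9}  B3 = {3, 7, 8}  B4 = {0, 3, 8}  B5 = {0, 1, 3}  B6 = {1, 2, 3}  B7 = {2, 3, 5}  B8 = {3, 4, 5}
Tree: B1–B2, B2–B3, B3–B4, B4–B5, B5–B6, B6–B7, B7–B8

Each bag holds 3 vertices, so the decomposition has width 2, which upper-bounds the treewidth. The edges 3–6–9–7–8–0–1–2–5–4–3 form a cycle, so G is not a tree and its treewidth is at least 2. Combining the bounds, tw(G) = 2.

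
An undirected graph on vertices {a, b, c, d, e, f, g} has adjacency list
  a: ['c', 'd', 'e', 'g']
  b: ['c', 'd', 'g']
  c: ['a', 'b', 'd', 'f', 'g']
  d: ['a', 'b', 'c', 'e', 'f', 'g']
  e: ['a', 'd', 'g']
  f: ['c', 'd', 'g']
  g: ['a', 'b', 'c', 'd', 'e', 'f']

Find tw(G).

A width-3 tree decomposition is:
Bags: B1 = {a, c, d, g}  B2 = {a, d, e, g}  B3 = {b, c, d, g}  B4 = {c, d, f, g}
Tree: B1–B2, B1–B3, B1–B4
Each bag holds 4 vertices, so the decomposition has width 3, which upper-bounds the treewidth. On the other hand G contains the 4-clique {a, d, e, g}. A clique must lie in a single bag of any decomposition, so no decomposition can have width below 3. Combining the bounds, tw(G) = 3.

3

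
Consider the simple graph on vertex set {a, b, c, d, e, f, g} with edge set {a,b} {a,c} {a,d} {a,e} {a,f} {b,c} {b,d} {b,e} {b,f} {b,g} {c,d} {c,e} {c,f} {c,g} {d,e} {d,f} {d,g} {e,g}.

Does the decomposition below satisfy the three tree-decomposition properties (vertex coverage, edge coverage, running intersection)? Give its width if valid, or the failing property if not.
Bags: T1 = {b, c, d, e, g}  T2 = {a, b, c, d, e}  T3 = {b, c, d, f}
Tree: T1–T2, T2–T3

No — edge (a,f) lies in no bag.

A tree decomposition must satisfy three properties: every vertex lies in some bag; for every edge, both endpoints lie together in some bag; and for every vertex, the bags containing it form a connected subtree. Here edge (a,f) lies in no bag, so the decomposition is invalid.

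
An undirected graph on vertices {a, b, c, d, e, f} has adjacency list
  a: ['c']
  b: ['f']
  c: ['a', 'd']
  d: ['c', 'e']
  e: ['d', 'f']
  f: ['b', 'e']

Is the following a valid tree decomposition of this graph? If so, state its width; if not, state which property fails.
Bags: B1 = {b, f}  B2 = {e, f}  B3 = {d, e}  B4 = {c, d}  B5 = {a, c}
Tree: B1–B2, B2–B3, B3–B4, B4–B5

Checking the three conditions: (i) the bags cover all of {a, b, c, d, e, f}; (ii) for each edge, some bag contains both endpoints; (iii) the bags containing any fixed vertex form a subtree. All hold, so the decomposition is valid with width 2 − 1 = 1.

Yes; width 1.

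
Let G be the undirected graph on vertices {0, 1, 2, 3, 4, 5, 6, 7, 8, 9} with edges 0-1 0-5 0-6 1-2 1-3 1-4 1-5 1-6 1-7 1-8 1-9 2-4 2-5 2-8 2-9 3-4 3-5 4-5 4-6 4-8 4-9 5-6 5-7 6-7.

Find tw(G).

A width-3 tree decomposition is:
Bags: B1 = {1, 2, 4, 5}  B2 = {1, 2, 4, 9}  B3 = {1, 3, 4, 5}  B4 = {1, 2, 4, 8}  B5 = {1, 4, 5, 6}  B6 = {1, 5, 6, 7}  B7 = {0, 1, 5, 6}
Tree: B1–B2, B1–B3, B1–B4, B1–B5, B5–B6, B5–B7
Each bag holds 4 vertices, so the decomposition has width 3, which upper-bounds the treewidth. For the lower bound, the 4 vertices {0, 1, 5, 6} are pairwise adjacent, and any tree decomposition puts a clique entirely inside one bag — forcing width ≥ 3. Combining the bounds, tw(G) = 3.

3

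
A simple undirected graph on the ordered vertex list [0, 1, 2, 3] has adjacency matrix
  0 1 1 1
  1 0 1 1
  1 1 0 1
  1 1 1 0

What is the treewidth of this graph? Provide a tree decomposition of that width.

A single bag containing all 4 vertices is trivially a valid decomposition of width 3. On the other hand G contains the 4-clique {0, 1, 2, 3}. A clique must lie in a single bag of any decomposition, so no decomposition can have width below 3. Hence tw(G) = 3 exactly.

Treewidth 3.
Bags: B1 = {0, 1, 2, 3}
Tree: (single bag)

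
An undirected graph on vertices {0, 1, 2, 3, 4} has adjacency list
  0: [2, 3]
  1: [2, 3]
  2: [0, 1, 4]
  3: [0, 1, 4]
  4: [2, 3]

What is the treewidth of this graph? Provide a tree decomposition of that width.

The largest bag has 3 vertices, giving width 2; this decomposition certifies tw(G) ≤ 2. For the lower bound, G contains the cycle 4–3–0–2–4, so G is not a forest; only forests have treewidth ≤ 1, hence tw(G) ≥ 2. Hence tw(G) = 2 exactly.

Treewidth 2.
Bags: B1 = {2, 3, 4}  B2 = {0, 2, 3}  B3 = {1, 2, 3}
Tree: B1–B2, B2–B3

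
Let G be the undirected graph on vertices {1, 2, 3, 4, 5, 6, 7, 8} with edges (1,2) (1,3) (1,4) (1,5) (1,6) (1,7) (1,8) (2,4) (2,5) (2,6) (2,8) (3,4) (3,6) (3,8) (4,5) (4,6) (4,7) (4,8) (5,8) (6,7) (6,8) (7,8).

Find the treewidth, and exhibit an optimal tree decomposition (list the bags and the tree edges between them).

Every bag has size at most 5, so the width is 5 − 1 = 4 and tw(G) ≤ 4. On the other hand G contains the 5-clique {1, 2, 4, 5, 8}. A clique must lie in a single bag of any decomposition, so no decomposition can have width below 4. Therefore the treewidth is 4.

Treewidth 4.
One such decomposition:
Bags: B1 = {1, 2, 4, 6, 8}  B2 = {1, 4, 6, 7, 8}  B3 = {1, 2, 4, 5, 8}  B4 = {1, 3, 4, 6, 8}
Tree: B1–B2, B1–B3, B1–B4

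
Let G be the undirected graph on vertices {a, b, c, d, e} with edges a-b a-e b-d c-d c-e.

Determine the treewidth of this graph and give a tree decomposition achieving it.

Treewidth 2.
One such decomposition:
Bags: B1 = {c, d, e}  B2 = {b, d, e}  B3 = {a, b, e}
Tree: B1–B2, B2–B3

The largest bag has 3 vertices, giving width 2; this decomposition certifies tw(G) ≤ 2. The edges e–c–d–b–a–e form a cycle, so G is not a tree and its treewidth is at least 2. The upper and lower bounds meet at 2, so that is the treewidth.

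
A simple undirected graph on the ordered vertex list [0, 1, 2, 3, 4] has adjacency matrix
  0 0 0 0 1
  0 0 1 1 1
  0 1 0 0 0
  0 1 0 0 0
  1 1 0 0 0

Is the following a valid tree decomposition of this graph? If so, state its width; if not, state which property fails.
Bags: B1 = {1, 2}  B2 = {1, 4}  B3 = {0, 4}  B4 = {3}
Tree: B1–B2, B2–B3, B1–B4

A tree decomposition must satisfy three properties: every vertex lies in some bag; for every edge, both endpoints lie together in some bag; and for every vertex, the bags containing it form a connected subtree. Here edge (1,3) lies in no bag, so the decomposition is invalid.

No — edge (1,3) lies in no bag.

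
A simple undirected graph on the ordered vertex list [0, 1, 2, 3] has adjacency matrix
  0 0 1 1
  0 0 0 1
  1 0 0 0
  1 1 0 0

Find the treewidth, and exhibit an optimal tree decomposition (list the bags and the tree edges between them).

Each bag holds 2 vertices, so the decomposition has width 1, which upper-bounds the treewidth. G has an edge, so its treewidth is at least 1. Combining the bounds, tw(G) = 1.

Treewidth 1.
One such decomposition:
Bags: B1 = {1, 3}  B2 = {0, 3}  B3 = {0, 2}
Tree: B1–B2, B2–B3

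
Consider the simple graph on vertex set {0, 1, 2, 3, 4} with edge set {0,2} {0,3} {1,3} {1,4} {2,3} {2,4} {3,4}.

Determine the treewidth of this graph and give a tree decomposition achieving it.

Treewidth 2.
One such decomposition:
Bags: B1 = {0, 2, 3}  B2 = {2, 3, 4}  B3 = {1, 3, 4}
Tree: B1–B2, B2–B3

The largest bag has 3 vertices, giving width 2; this decomposition certifies tw(G) ≤ 2. For the lower bound, the 3 vertices {1, 3, 4} are pairwise adjacent, and any tree decomposition puts a clique entirely inside one bag — forcing width ≥ 2. Hence tw(G) = 2 exactly.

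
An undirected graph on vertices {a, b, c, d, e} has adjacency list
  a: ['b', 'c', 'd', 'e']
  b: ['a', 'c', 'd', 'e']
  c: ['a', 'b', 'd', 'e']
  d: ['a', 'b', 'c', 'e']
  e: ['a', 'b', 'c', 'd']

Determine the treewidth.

A width-4 tree decomposition is:
Bags: B1 = {a, b, c, d, e}
Tree: (single bag)
A single bag containing all 5 vertices is trivially a valid decomposition of width 4. For the lower bound, the 5 vertices {a, b, c, d, e} are pairwise adjacent, and any tree decomposition puts a clique entirely inside one bag — forcing width ≥ 4. Hence tw(G) = 4 exactly.

4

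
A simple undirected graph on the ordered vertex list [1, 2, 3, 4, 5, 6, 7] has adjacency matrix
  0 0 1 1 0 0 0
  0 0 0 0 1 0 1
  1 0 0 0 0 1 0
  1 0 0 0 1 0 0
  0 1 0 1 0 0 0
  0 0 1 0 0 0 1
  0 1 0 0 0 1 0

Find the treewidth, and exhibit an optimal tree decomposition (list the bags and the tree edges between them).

Each bag holds 3 vertices, so the decomposition has width 2, which upper-bounds the treewidth. Since 7–6–3–1–4–5–2–7 is a cycle in G, G is not acyclic. Forests are exactly the graphs of treewidth ≤ 1, so tw(G) ≥ 2. The upper and lower bounds meet at 2, so that is the treewidth.

Treewidth 2.
One optimal decomposition is:
Bags: B1 = {3, 6, 7}  B2 = {1, 3, 7}  B3 = {1, 4, 7}  B4 = {4, 5, 7}  B5 = {2, 5, 7}
Tree: B1–B2, B2–B3, B3–B4, B4–B5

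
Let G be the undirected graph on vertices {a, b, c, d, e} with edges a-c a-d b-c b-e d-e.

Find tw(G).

2

A width-2 tree decomposition is:
Bags: B1 = {b, d, e}  B2 = {b, c, d}  B3 = {a, c, d}
Tree: B1–B2, B2–B3
Each bag holds 3 vertices, so the decomposition has width 2, which upper-bounds the treewidth. The edges d–e–b–c–a–d form a cycle, so G is not a tree and its treewidth is at least 2. Combining the bounds, tw(G) = 2.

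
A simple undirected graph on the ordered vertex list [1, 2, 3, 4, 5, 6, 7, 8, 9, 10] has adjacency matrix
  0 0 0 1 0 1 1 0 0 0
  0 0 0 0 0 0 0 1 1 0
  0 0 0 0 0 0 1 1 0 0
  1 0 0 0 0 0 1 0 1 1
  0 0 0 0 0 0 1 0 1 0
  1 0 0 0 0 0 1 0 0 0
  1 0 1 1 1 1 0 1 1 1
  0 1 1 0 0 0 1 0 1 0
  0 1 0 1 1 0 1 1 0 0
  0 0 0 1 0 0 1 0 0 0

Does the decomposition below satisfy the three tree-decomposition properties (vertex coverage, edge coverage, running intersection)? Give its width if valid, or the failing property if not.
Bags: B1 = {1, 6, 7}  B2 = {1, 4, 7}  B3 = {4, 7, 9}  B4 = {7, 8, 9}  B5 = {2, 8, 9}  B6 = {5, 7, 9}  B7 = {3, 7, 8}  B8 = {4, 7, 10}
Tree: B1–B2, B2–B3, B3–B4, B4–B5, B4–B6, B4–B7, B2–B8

Yes; width 2.

Vertex coverage: the bags together contain {1, 2, 3, 4, 5, 6, 7, 8, 9, 10}, the full vertex set. Edge coverage: each edge of G has both endpoints in at least one bag. Running intersection: for every vertex, the bags containing it form a connected subtree. All three properties hold, so this is a valid tree decomposition of width max|bag| − 1 = 2, and hence tw(G) ≤ 2.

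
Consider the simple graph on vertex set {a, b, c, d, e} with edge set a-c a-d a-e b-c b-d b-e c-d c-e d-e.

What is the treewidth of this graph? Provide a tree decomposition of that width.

Treewidth 3.
One optimal decomposition is:
Bags: B1 = {a, c, d, e}  B2 = {b, c, d, e}
Tree: B1–B2

Every bag has size at most 4, so the width is 4 − 1 = 3 and tw(G) ≤ 3. For the lower bound, the 4 vertices {a, c, d, e} are pairwise adjacent, and any tree decomposition puts a clique entirely inside one bag — forcing width ≥ 3. Combining the bounds, tw(G) = 3.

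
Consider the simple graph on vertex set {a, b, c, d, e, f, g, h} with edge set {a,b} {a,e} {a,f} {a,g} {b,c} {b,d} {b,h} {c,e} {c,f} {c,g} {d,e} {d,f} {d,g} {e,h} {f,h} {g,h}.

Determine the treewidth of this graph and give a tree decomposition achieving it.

Treewidth 4.
One optimal decomposition is:
Bags: B1 = {a, b, c, d, h}  B2 = {a, c, d, e, h}  B3 = {a, c, d, g, h}  B4 = {a, c, d, f, h}
Tree: B1–B2, B2–B3, B3–B4

Each bag holds 5 vertices, so the decomposition has width 4, which upper-bounds the treewidth. For the lower bound: the 5 vertex sets {b,d}, {a,e}, {g,h}, {c}, {f} are disjoint, each induces a connected subgraph, and every pair is joined by at least one edge of G. Contracting each set to a single vertex therefore yields K_{5} as a minor, and since treewidth is minor-monotone, tw(G) ≥ tw(K_{5}) = 4. Hence tw(G) = 4 exactly.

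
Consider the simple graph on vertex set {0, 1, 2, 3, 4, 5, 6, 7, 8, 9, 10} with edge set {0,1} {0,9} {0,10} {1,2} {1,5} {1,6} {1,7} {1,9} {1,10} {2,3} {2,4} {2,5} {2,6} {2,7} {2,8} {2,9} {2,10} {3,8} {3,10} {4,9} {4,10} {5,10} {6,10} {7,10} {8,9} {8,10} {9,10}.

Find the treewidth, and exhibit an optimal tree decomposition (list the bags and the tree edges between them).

The largest bag has 4 vertices, giving width 3; this decomposition certifies tw(G) ≤ 3. Conversely, {0, 1, 9, 10} is a clique of size 4, and the vertices of any clique must share a bag in every tree decomposition; so some bag has ≥ 4 vertices and tw(G) ≥ 3. Therefore the treewidth is 3.

Treewidth 3.
Bags: B1 = {2, 8, 9, 10}  B2 = {1, 2, 9, 10}  B3 = {2, 3, 8, 10}  B4 = {1, 2, 5, 10}  B5 = {1, 2, 7, 10}  B6 = {1, 2, 6, 10}  B7 = {2, 4, 9, 10}  B8 = {0, 1, 9, 10}
Tree: B1–B2, B1–B3, B2–B4, B2–B5, B2–B6, B2–B7, B2–B8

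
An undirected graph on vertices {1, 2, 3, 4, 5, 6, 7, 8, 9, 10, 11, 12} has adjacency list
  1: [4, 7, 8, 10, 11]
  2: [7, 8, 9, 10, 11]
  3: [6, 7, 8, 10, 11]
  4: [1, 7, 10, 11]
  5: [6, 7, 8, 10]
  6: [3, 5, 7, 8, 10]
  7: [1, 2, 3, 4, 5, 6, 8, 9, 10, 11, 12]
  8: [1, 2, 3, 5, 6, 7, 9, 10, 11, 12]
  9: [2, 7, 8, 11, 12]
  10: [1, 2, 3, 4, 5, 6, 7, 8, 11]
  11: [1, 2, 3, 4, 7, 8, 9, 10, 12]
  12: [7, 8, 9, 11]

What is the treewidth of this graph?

A width-4 tree decomposition is:
Bags: B1 = {2, 7, 8, 9, 11}  B2 = {2, 7, 8, 10, 11}  B3 = {3, 7, 8, 10, 11}  B4 = {7, 8, 9, 11, 12}  B5 = {3, 6, 7, 8, 10}  B6 = {5, 6, 7, 8, 10}  B7 = {1, 7, 8, 10, 11}  B8 = {1, 4, 7, 10, 11}
Tree: B1–B2, B2–B3, B1–B4, B3–B5, B5–B6, B3–B7, B7–B8
Every bag has size at most 5, so the width is 5 − 1 = 4 and tw(G) ≤ 4. On the other hand G contains the 5-clique {2, 7, 8, 9, 11}. A clique must lie in a single bag of any decomposition, so no decomposition can have width below 4. Hence tw(G) = 4 exactly.

4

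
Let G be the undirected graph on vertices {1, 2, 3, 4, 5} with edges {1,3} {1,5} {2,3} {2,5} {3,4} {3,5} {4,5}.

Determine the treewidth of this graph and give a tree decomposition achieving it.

Treewidth 2.
One optimal decomposition is:
Bags: B1 = {1, 3, 5}  B2 = {3, 4, 5}  B3 = {2, 3, 5}
Tree: B1–B2, B1–B3

Every bag has size at most 3, so the width is 3 − 1 = 2 and tw(G) ≤ 2. For the lower bound, the 3 vertices {1, 3, 5} are pairwise adjacent, and any tree decomposition puts a clique entirely inside one bag — forcing width ≥ 2. Combining the bounds, tw(G) = 2.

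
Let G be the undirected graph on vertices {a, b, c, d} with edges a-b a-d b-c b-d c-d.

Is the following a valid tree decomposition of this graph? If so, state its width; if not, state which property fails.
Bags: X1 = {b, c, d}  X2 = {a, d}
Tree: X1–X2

No — edge (b,a) lies in no bag.

A tree decomposition must satisfy three properties: every vertex lies in some bag; for every edge, both endpoints lie together in some bag; and for every vertex, the bags containing it form a connected subtree. Here edge (b,a) lies in no bag, so the decomposition is invalid.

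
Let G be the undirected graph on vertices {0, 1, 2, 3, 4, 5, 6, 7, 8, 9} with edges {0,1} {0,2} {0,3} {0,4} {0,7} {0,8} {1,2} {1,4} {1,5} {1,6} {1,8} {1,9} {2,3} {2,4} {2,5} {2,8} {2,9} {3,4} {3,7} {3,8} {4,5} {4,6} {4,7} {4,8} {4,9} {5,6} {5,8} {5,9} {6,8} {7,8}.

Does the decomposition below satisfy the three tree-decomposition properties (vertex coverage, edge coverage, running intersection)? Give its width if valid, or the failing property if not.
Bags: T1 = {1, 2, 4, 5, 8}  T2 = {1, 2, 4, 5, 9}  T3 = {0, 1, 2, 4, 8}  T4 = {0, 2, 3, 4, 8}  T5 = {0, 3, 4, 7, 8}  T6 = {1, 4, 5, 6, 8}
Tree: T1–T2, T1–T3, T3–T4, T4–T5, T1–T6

Vertex coverage: the bags together contain {0, 1, 2, 3, 4, 5, 6, 7, 8, 9}, the full vertex set. Edge coverage: each edge of G has both endpoints in at least one bag. Running intersection: for every vertex, the bags containing it form a connected subtree. All three properties hold, so this is a valid tree decomposition of width max|bag| − 1 = 4, and hence tw(G) ≤ 4.

Yes; width 4.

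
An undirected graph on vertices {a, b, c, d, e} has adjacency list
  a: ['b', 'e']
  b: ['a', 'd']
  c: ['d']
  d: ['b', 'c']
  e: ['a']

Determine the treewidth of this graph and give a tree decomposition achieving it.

Treewidth 1.
One such decomposition:
Bags: B1 = {b, d}  B2 = {c, d}  B3 = {a, b}  B4 = {a, e}
Tree: B1–B2, B1–B3, B3–B4

Each bag holds 2 vertices, so the decomposition has width 1, which upper-bounds the treewidth. G has an edge, so its treewidth is at least 1. Combining the bounds, tw(G) = 1.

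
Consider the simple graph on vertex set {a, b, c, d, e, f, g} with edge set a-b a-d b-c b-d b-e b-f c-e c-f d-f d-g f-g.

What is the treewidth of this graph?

A width-2 tree decomposition is:
Bags: B1 = {b, c, f}  B2 = {b, d, f}  B3 = {b, c, e}  B4 = {a, b, d}  B5 = {d, f, g}
Tree: B1–B2, B1–B3, B2–B4, B2–B5
The largest bag has 3 vertices, giving width 2; this decomposition certifies tw(G) ≤ 2. For the lower bound, the 3 vertices {d, f, g} are pairwise adjacent, and any tree decomposition puts a clique entirely inside one bag — forcing width ≥ 2. Combining the bounds, tw(G) = 2.

2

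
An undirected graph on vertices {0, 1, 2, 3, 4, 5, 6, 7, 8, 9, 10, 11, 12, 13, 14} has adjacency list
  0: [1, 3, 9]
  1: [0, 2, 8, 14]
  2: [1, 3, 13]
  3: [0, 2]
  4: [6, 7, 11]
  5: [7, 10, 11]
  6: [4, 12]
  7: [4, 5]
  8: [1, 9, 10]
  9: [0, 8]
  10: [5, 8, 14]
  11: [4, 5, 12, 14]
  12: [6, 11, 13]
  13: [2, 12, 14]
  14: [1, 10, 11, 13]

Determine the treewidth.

3

A width-3 tree decomposition is:
Bags: B1 = {4, 6, 7, 12}  B2 = {4, 7, 11, 12}  B3 = {5, 7, 11, 12}  B4 = {5, 11, 12, 13}  B5 = {5, 11, 13, 14}  B6 = {5, 10, 13, 14}  B7 = {2, 10, 13, 14}  B8 = {1, 2, 10, 14}  B9 = {1, 2, 8, 10}  B10 = {1, 2, 3, 8}  B11 = {0, 1, 3, 8}  B12 = {0, 3, 8, 9}
Tree: B1–B2, B2–B3, B3–B4, B4–B5, B5–B6, B6–B7, B7–B8, B8–B9, B9–B10, B10–B11, B11–B12
Each bag holds 4 vertices, so the decomposition has width 3, which upper-bounds the treewidth. For the lower bound: the 4 vertex sets {4,6,7}, {12}, {11}, {5,10,13,14} are disjoint, each induces a connected subgraph, and every pair is joined by at least one edge of G. Contracting each set to a single vertex therefore yields K_{4} as a minor, and since treewidth is minor-monotone, tw(G) ≥ tw(K_{4}) = 3. Hence tw(G) = 3 exactly.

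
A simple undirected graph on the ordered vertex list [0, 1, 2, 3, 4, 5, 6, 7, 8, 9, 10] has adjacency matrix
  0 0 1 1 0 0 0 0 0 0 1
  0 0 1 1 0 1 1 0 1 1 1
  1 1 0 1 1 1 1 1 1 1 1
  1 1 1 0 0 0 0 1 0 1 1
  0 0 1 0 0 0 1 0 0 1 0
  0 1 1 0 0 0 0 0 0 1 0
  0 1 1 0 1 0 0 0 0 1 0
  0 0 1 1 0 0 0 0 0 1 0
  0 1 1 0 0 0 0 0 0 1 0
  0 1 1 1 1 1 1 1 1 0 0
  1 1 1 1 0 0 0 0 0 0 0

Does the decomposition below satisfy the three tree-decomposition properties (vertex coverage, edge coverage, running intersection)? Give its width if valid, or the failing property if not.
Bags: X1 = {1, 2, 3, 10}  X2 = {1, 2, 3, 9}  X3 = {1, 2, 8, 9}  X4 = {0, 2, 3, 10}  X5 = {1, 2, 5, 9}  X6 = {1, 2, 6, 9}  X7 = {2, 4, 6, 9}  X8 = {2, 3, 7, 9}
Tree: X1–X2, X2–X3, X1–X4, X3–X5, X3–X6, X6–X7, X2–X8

Yes; width 3.

Vertex coverage: the bags together contain {0, 1, 2, 3, 4, 5, 6, 7, 8, 9, 10}, the full vertex set. Edge coverage: each edge of G has both endpoints in at least one bag. Running intersection: for every vertex, the bags containing it form a connected subtree. All three properties hold, so this is a valid tree decomposition of width max|bag| − 1 = 3, and hence tw(G) ≤ 3.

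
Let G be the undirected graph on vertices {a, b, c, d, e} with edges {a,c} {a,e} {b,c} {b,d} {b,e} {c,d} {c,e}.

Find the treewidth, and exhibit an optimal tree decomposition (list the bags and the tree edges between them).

Treewidth 2.
Bags: B1 = {a, c, e}  B2 = {b, c, e}  B3 = {b, c, d}
Tree: B1–B2, B2–B3

Every bag has size at most 3, so the width is 3 − 1 = 2 and tw(G) ≤ 2. For the lower bound, the 3 vertices {b, c, d} are pairwise adjacent, and any tree decomposition puts a clique entirely inside one bag — forcing width ≥ 2. Combining the bounds, tw(G) = 2.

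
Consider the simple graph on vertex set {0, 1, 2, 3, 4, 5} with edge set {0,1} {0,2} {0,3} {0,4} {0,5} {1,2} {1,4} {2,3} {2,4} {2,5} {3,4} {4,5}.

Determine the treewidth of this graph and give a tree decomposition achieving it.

Each bag holds 4 vertices, so the decomposition has width 3, which upper-bounds the treewidth. Conversely, {0, 1, 2, 4} is a clique of size 4, and the vertices of any clique must share a bag in every tree decomposition; so some bag has ≥ 4 vertices and tw(G) ≥ 3. The upper and lower bounds meet at 3, so that is the treewidth.

Treewidth 3.
One optimal decomposition is:
Bags: B1 = {0, 1, 2, 4}  B2 = {0, 2, 3, 4}  B3 = {0, 2, 4, 5}
Tree: B1–B2, B1–B3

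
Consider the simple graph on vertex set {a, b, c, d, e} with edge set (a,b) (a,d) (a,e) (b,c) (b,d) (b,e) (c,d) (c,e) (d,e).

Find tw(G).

3

A width-3 tree decomposition is:
Bags: B1 = {b, c, d, e}  B2 = {a, b, d, e}
Tree: B1–B2
The largest bag has 4 vertices, giving width 3; this decomposition certifies tw(G) ≤ 3. Conversely, {b, c, d, e} is a clique of size 4, and the vertices of any clique must share a bag in every tree decomposition; so some bag has ≥ 4 vertices and tw(G) ≥ 3. The upper and lower bounds meet at 3, so that is the treewidth.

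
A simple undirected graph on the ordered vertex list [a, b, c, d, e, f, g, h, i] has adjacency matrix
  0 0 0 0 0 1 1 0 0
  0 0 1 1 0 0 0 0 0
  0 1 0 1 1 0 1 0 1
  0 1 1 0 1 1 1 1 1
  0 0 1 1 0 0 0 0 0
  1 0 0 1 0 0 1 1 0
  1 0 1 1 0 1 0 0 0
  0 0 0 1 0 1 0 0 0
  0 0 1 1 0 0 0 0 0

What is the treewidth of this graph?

A width-2 tree decomposition is:
Bags: B1 = {c, d, i}  B2 = {c, d, g}  B3 = {d, f, g}  B4 = {b, c, d}  B5 = {a, f, g}  B6 = {d, f, h}  B7 = {c, d, e}
Tree: B1–B2, B2–B3, B2–B4, B3–B5, B3–B6, B4–B7
Each bag holds 3 vertices, so the decomposition has width 2, which upper-bounds the treewidth. Conversely, {d, f, h} is a clique of size 3, and the vertices of any clique must share a bag in every tree decomposition; so some bag has ≥ 3 vertices and tw(G) ≥ 2. Hence tw(G) = 2 exactly.

2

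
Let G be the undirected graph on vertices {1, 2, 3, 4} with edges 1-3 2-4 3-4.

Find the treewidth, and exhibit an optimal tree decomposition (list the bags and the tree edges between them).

Treewidth 1.
One such decomposition:
Bags: B1 = {3, 4}  B2 = {2, 4}  B3 = {1, 3}
Tree: B1–B2, B1–B3

The largest bag has 2 vertices, giving width 1; this decomposition certifies tw(G) ≤ 1. Since G has at least one edge (e.g. 3–4), it is not an edgeless graph, so tw(G) ≥ 1. Hence tw(G) = 1 exactly.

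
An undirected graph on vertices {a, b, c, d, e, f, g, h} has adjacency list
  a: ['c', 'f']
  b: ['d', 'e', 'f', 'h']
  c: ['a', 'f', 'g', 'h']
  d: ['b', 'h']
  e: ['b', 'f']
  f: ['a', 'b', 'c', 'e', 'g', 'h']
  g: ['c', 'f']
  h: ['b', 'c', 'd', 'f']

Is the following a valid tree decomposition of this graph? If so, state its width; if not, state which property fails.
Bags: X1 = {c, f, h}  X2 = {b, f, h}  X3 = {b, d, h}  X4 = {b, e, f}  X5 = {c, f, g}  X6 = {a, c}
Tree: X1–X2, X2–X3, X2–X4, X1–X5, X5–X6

A tree decomposition must satisfy three properties: every vertex lies in some bag; for every edge, both endpoints lie together in some bag; and for every vertex, the bags containing it form a connected subtree. Here edge (f,a) lies in no bag, so the decomposition is invalid.

No — edge (f,a) lies in no bag.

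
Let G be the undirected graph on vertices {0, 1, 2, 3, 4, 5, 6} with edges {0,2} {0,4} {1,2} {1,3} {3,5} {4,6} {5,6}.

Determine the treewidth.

2

A width-2 tree decomposition is:
Bags: B1 = {1, 2, 3}  B2 = {2, 3, 5}  B3 = {2, 5, 6}  B4 = {2, 4, 6}  B5 = {0, 2, 4}
Tree: B1–B2, B2–B3, B3–B4, B4–B5
Every bag has size at most 3, so the width is 3 − 1 = 2 and tw(G) ≤ 2. Since 2–1–3–5–6–4–0–2 is a cycle in G, G is not acyclic. Forests are exactly the graphs of treewidth ≤ 1, so tw(G) ≥ 2. Hence tw(G) = 2 exactly.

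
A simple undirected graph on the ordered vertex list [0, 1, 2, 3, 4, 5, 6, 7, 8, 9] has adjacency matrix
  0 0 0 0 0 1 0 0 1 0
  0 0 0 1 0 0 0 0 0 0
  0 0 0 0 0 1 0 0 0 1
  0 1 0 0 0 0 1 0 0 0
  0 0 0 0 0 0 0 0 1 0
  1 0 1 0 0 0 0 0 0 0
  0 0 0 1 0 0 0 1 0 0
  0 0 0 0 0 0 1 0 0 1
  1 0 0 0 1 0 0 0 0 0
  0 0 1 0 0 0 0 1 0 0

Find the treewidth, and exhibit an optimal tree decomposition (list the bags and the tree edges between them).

The largest bag has 2 vertices, giving width 1; this decomposition certifies tw(G) ≤ 1. Since G has at least one edge (e.g. 4–8), it is not an edgeless graph, so tw(G) ≥ 1. Therefore the treewidth is 1.

Treewidth 1.
One such decomposition:
Bags: B1 = {4, 8}  B2 = {0, 8}  B3 = {0, 5}  B4 = {2, 5}  B5 = {2, 9}  B6 = {7, 9}  B7 = {6, 7}  B8 = {3, 6}  B9 = {1, 3}
Tree: B1–B2, B2–B3, B3–B4, B4–B5, B5–B6, B6–B7, B7–B8, B8–B9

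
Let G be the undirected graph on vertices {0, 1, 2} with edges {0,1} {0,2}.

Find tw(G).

A width-1 tree decomposition is:
Bags: B1 = {0, 1}  B2 = {0, 2}
Tree: B1–B2
The largest bag has 2 vertices, giving width 1; this decomposition certifies tw(G) ≤ 1. Since G has at least one edge (e.g. 0–1), it is not an edgeless graph, so tw(G) ≥ 1. Combining the bounds, tw(G) = 1.

1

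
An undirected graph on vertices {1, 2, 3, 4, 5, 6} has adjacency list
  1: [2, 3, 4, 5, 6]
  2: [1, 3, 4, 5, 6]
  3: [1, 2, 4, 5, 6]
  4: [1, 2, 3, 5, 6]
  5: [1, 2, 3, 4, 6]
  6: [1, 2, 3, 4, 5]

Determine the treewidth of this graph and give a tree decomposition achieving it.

A single bag containing all 6 vertices is trivially a valid decomposition of width 5. On the other hand G contains the 6-clique {1, 2, 3, 4, 5, 6}. A clique must lie in a single bag of any decomposition, so no decomposition can have width below 5. The upper and lower bounds meet at 5, so that is the treewidth.

Treewidth 5.
One optimal decomposition is:
Bags: B1 = {1, 2, 3, 4, 5, 6}
Tree: (single bag)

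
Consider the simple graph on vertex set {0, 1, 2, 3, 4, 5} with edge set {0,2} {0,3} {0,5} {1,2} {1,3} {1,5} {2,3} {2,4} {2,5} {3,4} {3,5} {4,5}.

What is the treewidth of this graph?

A width-3 tree decomposition is:
Bags: B1 = {1, 2, 3, 5}  B2 = {0, 2, 3, 5}  B3 = {2, 3, 4, 5}
Tree: B1–B2, B2–B3
Every bag has size at most 4, so the width is 4 − 1 = 3 and tw(G) ≤ 3. Conversely, {0, 2, 3, 5} is a clique of size 4, and the vertices of any clique must share a bag in every tree decomposition; so some bag has ≥ 4 vertices and tw(G) ≥ 3. The upper and lower bounds meet at 3, so that is the treewidth.

3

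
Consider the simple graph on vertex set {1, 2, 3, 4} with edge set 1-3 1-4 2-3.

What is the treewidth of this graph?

A width-1 tree decomposition is:
Bags: B1 = {1, 3}  B2 = {1, 4}  B3 = {2, 3}
Tree: B1–B2, B1–B3
Each bag holds 2 vertices, so the decomposition has width 1, which upper-bounds the treewidth. Any graph with an edge has treewidth ≥ 1, and G has the edge 1–3. Hence tw(G) = 1 exactly.

1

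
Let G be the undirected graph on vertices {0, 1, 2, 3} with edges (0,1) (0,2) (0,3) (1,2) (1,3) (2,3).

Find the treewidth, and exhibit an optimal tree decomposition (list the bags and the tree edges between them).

A single bag containing all 4 vertices is trivially a valid decomposition of width 3. On the other hand G contains the 4-clique {0, 1, 2, 3}. A clique must lie in a single bag of any decomposition, so no decomposition can have width below 3. The upper and lower bounds meet at 3, so that is the treewidth.

Treewidth 3.
Bags: B1 = {0, 1, 2, 3}
Tree: (single bag)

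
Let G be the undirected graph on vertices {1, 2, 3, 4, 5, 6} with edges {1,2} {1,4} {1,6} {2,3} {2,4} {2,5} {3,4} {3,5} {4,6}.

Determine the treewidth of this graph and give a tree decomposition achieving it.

The largest bag has 3 vertices, giving width 2; this decomposition certifies tw(G) ≤ 2. Conversely, {1, 2, 4} is a clique of size 3, and the vertices of any clique must share a bag in every tree decomposition; so some bag has ≥ 3 vertices and tw(G) ≥ 2. Hence tw(G) = 2 exactly.

Treewidth 2.
One optimal decomposition is:
Bags: B1 = {2, 3, 4}  B2 = {1, 2, 4}  B3 = {2, 3, 5}  B4 = {1, 4, 6}
Tree: B1–B2, B1–B3, B2–B4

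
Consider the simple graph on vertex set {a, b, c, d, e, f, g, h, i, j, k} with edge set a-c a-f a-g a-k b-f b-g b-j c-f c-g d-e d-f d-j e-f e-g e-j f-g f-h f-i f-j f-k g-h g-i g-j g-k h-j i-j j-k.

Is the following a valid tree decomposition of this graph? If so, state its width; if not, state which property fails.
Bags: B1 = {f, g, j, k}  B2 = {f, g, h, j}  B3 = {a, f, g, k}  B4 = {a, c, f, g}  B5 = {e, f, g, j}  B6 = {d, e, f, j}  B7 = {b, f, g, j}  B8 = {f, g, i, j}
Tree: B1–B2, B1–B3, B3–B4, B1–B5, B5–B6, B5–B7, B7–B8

Checking the three conditions: (i) the bags cover all of {a, b, c, d, e, f, g, h, i, j, k}; (ii) for each edge, some bag contains both endpoints; (iii) the bags containing any fixed vertex form a subtree. All hold, so the decomposition is valid with width 4 − 1 = 3.

Yes; width 3.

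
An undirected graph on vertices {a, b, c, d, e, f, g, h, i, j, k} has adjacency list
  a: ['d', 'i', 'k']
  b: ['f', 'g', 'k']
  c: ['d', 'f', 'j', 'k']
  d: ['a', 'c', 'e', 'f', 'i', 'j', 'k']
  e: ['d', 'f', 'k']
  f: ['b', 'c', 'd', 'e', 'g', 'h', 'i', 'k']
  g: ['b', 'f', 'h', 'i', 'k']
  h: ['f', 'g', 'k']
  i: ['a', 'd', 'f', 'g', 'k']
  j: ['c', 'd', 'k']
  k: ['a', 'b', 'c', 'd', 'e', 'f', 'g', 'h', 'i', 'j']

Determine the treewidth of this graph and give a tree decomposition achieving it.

Treewidth 3.
Bags: B1 = {f, g, i, k}  B2 = {d, f, i, k}  B3 = {c, d, f, k}  B4 = {b, f, g, k}  B5 = {c, d, j, k}  B6 = {a, d, i, k}  B7 = {d, e, f, k}  B8 = {f, g, h, k}
Tree: B1–B2, B2–B3, B1–B4, B3–B5, B2–B6, B3–B7, B4–B8

The largest bag has 4 vertices, giving width 3; this decomposition certifies tw(G) ≤ 3. For the lower bound, the 4 vertices {a, d, i, k} are pairwise adjacent, and any tree decomposition puts a clique entirely inside one bag — forcing width ≥ 3. Hence tw(G) = 3 exactly.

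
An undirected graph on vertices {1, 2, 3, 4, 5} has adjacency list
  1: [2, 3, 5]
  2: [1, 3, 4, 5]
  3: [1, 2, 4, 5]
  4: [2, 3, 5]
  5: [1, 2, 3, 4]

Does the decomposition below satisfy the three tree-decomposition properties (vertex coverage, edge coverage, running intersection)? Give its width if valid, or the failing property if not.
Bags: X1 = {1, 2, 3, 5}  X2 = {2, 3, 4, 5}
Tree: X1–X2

Yes; width 3.

Vertex coverage: the bags together contain {1, 2, 3, 4, 5}, the full vertex set. Edge coverage: each edge of G has both endpoints in at least one bag. Running intersection: for every vertex, the bags containing it form a connected subtree. All three properties hold, so this is a valid tree decomposition of width max|bag| − 1 = 3, and hence tw(G) ≤ 3.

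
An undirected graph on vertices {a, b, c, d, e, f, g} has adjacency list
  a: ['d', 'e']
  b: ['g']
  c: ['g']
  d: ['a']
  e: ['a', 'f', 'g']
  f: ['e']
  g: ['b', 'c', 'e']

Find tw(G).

A width-1 tree decomposition is:
Bags: B1 = {a, e}  B2 = {e, f}  B3 = {e, g}  B4 = {b, g}  B5 = {c, g}  B6 = {a, d}
Tree: B1–B2, B2–B3, B3–B4, B3–B5, B1–B6
The largest bag has 2 vertices, giving width 1; this decomposition certifies tw(G) ≤ 1. Any graph with an edge has treewidth ≥ 1, and G has the edge e–a. Therefore the treewidth is 1.

1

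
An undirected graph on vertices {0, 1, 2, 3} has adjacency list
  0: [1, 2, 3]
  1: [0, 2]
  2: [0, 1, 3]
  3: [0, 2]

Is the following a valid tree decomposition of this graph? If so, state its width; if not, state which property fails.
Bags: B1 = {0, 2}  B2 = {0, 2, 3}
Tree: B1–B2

No — vertex 1 appears in no bag.

A tree decomposition must satisfy three properties: every vertex lies in some bag; for every edge, both endpoints lie together in some bag; and for every vertex, the bags containing it form a connected subtree. Here vertex 1 appears in no bag, so the decomposition is invalid.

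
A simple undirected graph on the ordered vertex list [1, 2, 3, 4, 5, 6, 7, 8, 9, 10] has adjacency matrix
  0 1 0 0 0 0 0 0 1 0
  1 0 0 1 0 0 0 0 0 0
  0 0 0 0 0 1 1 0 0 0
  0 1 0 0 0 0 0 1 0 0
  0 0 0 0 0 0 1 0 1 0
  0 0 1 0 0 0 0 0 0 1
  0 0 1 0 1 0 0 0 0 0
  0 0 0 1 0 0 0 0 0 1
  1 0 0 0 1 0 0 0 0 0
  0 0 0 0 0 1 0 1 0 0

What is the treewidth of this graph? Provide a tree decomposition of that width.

Treewidth 2.
One optimal decomposition is:
Bags: B1 = {1, 2, 9}  B2 = {2, 4, 9}  B3 = {4, 8, 9}  B4 = {8, 9, 10}  B5 = {6, 9, 10}  B6 = {3, 6, 9}  B7 = {3, 7, 9}  B8 = {5, 7, 9}
Tree: B1–B2, B2–B3, B3–B4, B4–B5, B5–B6, B6–B7, B7–B8

Every bag has size at most 3, so the width is 3 − 1 = 2 and tw(G) ≤ 2. For the lower bound, G contains the cycle 9–1–2–4–8–10–6–3–7–5–9, so G is not a forest; only forests have treewidth ≤ 1, hence tw(G) ≥ 2. The upper and lower bounds meet at 2, so that is the treewidth.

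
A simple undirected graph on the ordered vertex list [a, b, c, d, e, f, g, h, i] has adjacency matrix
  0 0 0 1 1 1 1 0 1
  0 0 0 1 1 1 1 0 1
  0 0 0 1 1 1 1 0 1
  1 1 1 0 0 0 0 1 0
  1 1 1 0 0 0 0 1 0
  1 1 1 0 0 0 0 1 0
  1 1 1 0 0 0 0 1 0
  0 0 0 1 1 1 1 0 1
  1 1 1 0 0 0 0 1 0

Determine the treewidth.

A width-4 tree decomposition is:
Bags: B1 = {a, b, c, d, h}  B2 = {a, b, c, f, h}  B3 = {a, b, c, g, h}  B4 = {a, b, c, e, h}  B5 = {a, b, c, h, i}
Tree: B1–B2, B2–B3, B3–B4, B4–B5
Every bag has size at most 5, so the width is 5 − 1 = 4 and tw(G) ≤ 4. For the lower bound: the 5 vertex sets {c,d}, {f,h}, {b,g}, {a}, {e} are disjoint, each induces a connected subgraph, and every pair is joined by at least one edge of G. Contracting each set to a single vertex therefore yields K_{5} as a minor, and since treewidth is minor-monotone, tw(G) ≥ tw(K_{5}) = 4. Combining the bounds, tw(G) = 4.

4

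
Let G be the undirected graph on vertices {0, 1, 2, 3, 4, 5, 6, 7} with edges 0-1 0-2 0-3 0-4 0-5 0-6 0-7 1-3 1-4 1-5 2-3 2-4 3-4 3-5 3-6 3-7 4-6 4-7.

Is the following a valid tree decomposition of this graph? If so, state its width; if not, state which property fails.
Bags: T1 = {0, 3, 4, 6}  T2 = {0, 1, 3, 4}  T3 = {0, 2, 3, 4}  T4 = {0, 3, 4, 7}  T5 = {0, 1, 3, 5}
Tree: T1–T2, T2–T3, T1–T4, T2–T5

Checking the three conditions: (i) the bags cover all of {0, 1, 2, 3, 4, 5, 6, 7}; (ii) for each edge, some bag contains both endpoints; (iii) the bags containing any fixed vertex form a subtree. All hold, so the decomposition is valid with width 4 − 1 = 3.

Yes; width 3.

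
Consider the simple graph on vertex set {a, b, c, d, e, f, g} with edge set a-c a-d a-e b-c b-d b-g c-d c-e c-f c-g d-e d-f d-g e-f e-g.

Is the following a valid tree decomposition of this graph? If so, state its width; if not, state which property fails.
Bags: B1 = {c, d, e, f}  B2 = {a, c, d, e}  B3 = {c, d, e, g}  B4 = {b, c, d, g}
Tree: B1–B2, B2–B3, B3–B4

Every vertex of G appears in some bag (union = {a, b, c, d, e, f, g}); every edge is covered by a bag; and for each vertex v the set of bags containing v is connected in the bag tree. The decomposition is therefore valid. The largest bag has 4 vertices, so the width is 3.

Yes; width 3.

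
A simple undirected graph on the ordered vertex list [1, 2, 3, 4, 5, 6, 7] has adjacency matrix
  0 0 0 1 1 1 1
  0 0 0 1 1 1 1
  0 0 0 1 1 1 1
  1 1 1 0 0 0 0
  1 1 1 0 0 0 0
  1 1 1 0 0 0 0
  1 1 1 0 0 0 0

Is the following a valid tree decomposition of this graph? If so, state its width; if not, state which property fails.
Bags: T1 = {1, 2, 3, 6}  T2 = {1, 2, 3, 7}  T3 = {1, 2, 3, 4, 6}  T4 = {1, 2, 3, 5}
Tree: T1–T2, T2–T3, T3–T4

A tree decomposition must satisfy three properties: every vertex lies in some bag; for every edge, both endpoints lie together in some bag; and for every vertex, the bags containing it form a connected subtree. Here bags containing vertex 6 are not connected in the tree, so the decomposition is invalid.

No — bags containing vertex 6 are not connected in the tree.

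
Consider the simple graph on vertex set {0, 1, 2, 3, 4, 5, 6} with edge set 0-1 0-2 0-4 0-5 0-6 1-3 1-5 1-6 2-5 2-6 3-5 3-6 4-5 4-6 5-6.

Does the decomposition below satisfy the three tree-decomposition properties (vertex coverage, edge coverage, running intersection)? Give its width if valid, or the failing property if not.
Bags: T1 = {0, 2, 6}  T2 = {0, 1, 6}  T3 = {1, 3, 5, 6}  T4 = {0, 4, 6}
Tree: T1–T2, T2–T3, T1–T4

A tree decomposition must satisfy three properties: every vertex lies in some bag; for every edge, both endpoints lie together in some bag; and for every vertex, the bags containing it form a connected subtree. Here edge (5,2) lies in no bag, so the decomposition is invalid.

No — edge (5,2) lies in no bag.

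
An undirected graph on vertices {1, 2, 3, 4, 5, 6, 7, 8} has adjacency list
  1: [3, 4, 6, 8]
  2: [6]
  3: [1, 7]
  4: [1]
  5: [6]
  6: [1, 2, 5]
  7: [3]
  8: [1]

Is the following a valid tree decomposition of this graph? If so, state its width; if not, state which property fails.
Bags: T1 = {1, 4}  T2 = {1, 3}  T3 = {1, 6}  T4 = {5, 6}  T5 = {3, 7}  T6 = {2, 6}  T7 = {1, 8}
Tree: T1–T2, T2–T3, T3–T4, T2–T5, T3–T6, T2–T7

Checking the three conditions: (i) the bags cover all of {1, 2, 3, 4, 5, 6, 7, 8}; (ii) for each edge, some bag contains both endpoints; (iii) the bags containing any fixed vertex form a subtree. All hold, so the decomposition is valid with width 2 − 1 = 1.

Yes; width 1.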